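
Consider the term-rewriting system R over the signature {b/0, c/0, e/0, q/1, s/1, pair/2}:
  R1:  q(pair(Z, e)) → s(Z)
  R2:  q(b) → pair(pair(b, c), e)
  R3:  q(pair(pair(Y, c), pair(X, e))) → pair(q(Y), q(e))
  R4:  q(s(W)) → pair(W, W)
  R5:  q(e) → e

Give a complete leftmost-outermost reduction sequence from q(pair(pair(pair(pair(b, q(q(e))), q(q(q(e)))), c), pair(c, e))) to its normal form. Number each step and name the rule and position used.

pair(s(pair(b, e)), e)

1. q(pair(pair(pair(pair(b, q(q(e))), q(q(q(e)))), c), pair(c, e)))  →  pair(q(pair(pair(b, q(q(e))), q(q(q(e))))), q(e))   [R3 at ε]
2. pair(q(pair(pair(b, q(q(e))), q(q(q(e))))), q(e))  →  pair(q(pair(pair(b, q(e)), q(q(q(e))))), q(e))   [R5 at 1.1.1.2.1]
3. pair(q(pair(pair(b, q(e)), q(q(q(e))))), q(e))  →  pair(q(pair(pair(b, e), q(q(q(e))))), q(e))   [R5 at 1.1.1.2]
4. pair(q(pair(pair(b, e), q(q(q(e))))), q(e))  →  pair(q(pair(pair(b, e), q(q(e)))), q(e))   [R5 at 1.1.2.1.1]
5. pair(q(pair(pair(b, e), q(q(e)))), q(e))  →  pair(q(pair(pair(b, e), q(e))), q(e))   [R5 at 1.1.2.1]
6. pair(q(pair(pair(b, e), q(e))), q(e))  →  pair(q(pair(pair(b, e), e)), q(e))   [R5 at 1.1.2]
7. pair(q(pair(pair(b, e), e)), q(e))  →  pair(s(pair(b, e)), q(e))   [R1 at 1]
8. pair(s(pair(b, e)), q(e))  →  pair(s(pair(b, e)), e)   [R5 at 2]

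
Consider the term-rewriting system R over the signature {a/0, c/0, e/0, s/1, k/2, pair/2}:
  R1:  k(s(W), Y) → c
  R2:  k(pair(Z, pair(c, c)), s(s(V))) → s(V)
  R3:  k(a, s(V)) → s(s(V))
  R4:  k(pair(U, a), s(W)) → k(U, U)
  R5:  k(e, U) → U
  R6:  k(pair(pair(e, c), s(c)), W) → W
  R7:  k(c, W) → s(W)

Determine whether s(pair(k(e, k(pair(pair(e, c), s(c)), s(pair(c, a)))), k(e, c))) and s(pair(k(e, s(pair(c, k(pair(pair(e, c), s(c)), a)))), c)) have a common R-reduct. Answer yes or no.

Reduce t₁ = s(pair(k(e, k(pair(pair(e, c), s(c)), s(pair(c, a)))), k(e, c))):
1. s(pair(k(e, k(pair(pair(e, c), s(c)), s(pair(c, a)))), k(e, c)))  →  s(pair(k(pair(pair(e, c), s(c)), s(pair(c, a))), k(e, c)))   [R5 at 1.1]
2. s(pair(k(pair(pair(e, c), s(c)), s(pair(c, a))), k(e, c)))  →  s(pair(s(pair(c, a)), k(e, c)))   [R6 at 1.1]
3. s(pair(s(pair(c, a)), k(e, c)))  →  s(pair(s(pair(c, a)), c))   [R5 at 1.2]

Reduce t₂ = s(pair(k(e, s(pair(c, k(pair(pair(e, c), s(c)), a)))), c)):
1. s(pair(k(e, s(pair(c, k(pair(pair(e, c), s(c)), a)))), c))  →  s(pair(s(pair(c, k(pair(pair(e, c), s(c)), a))), c))   [R5 at 1.1]
2. s(pair(s(pair(c, k(pair(pair(e, c), s(c)), a))), c))  →  s(pair(s(pair(c, a)), c))   [R6 at 1.1.1.2]

yes — NF(t₁) = s(pair(s(pair(c, a)), c)), NF(t₂) = s(pair(s(pair(c, a)), c))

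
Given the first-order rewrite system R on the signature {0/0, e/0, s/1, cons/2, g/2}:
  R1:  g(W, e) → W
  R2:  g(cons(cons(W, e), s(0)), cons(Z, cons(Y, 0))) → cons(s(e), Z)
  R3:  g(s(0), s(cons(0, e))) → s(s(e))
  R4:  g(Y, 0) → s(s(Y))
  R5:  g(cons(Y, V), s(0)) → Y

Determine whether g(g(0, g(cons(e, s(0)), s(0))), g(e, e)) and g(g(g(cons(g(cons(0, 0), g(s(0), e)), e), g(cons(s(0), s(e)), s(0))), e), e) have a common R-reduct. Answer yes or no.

yes — NF(t₁) = 0, NF(t₂) = 0

Reduce t₁ = g(g(0, g(cons(e, s(0)), s(0))), g(e, e)):
1. g(g(0, g(cons(e, s(0)), s(0))), g(e, e))  →  g(g(0, e), g(e, e))   [R5 at 1.2]
2. g(g(0, e), g(e, e))  →  g(0, g(e, e))   [R1 at 1]
3. g(0, g(e, e))  →  g(0, e)   [R1 at 2]
4. g(0, e)  →  0   [R1 at ε]

Reduce t₂ = g(g(g(cons(g(cons(0, 0), g(s(0), e)), e), g(cons(s(0), s(e)), s(0))), e), e):
1. g(g(g(cons(g(cons(0, 0), g(s(0), e)), e), g(cons(s(0), s(e)), s(0))), e), e)  →  g(g(cons(g(cons(0, 0), g(s(0), e)), e), g(cons(s(0), s(e)), s(0))), e)   [R1 at ε]
2. g(g(cons(g(cons(0, 0), g(s(0), e)), e), g(cons(s(0), s(e)), s(0))), e)  →  g(cons(g(cons(0, 0), g(s(0), e)), e), g(cons(s(0), s(e)), s(0)))   [R1 at ε]
3. g(cons(g(cons(0, 0), g(s(0), e)), e), g(cons(s(0), s(e)), s(0)))  →  g(cons(g(cons(0, 0), s(0)), e), g(cons(s(0), s(e)), s(0)))   [R1 at 1.1.2]
4. g(cons(g(cons(0, 0), s(0)), e), g(cons(s(0), s(e)), s(0)))  →  g(cons(0, e), g(cons(s(0), s(e)), s(0)))   [R5 at 1.1]
5. g(cons(0, e), g(cons(s(0), s(e)), s(0)))  →  g(cons(0, e), s(0))   [R5 at 2]
6. g(cons(0, e), s(0))  →  0   [R5 at ε]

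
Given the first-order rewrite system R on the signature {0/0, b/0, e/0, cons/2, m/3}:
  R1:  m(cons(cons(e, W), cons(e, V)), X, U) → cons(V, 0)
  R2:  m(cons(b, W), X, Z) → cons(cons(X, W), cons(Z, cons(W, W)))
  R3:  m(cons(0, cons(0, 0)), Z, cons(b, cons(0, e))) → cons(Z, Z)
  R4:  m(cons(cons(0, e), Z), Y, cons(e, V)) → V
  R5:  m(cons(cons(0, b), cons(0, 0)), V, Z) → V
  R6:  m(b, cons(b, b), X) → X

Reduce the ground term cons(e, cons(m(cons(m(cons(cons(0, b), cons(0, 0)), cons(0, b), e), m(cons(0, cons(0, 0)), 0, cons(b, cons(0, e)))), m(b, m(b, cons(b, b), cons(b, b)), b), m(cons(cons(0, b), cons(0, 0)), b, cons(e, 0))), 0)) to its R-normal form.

cons(e, cons(b, 0))

1. cons(e, cons(m(cons(m(cons(cons(0, b), cons(0, 0)), cons(0, b), e), m(cons(0, cons(0, 0)), 0, cons(b, cons(0, e)))), m(b, m(b, cons(b, b), cons(b, b)), b), m(cons(cons(0, b), cons(0, 0)), b, cons(e, 0))), 0))  →  cons(e, cons(m(cons(cons(0, b), m(cons(0, cons(0, 0)), 0, cons(b, cons(0, e)))), m(b, m(b, cons(b, b), cons(b, b)), b), m(cons(cons(0, b), cons(0, 0)), b, cons(e, 0))), 0))   [R5 at 2.1.1.1]
2. cons(e, cons(m(cons(cons(0, b), m(cons(0, cons(0, 0)), 0, cons(b, cons(0, e)))), m(b, m(b, cons(b, b), cons(b, b)), b), m(cons(cons(0, b), cons(0, 0)), b, cons(e, 0))), 0))  →  cons(e, cons(m(cons(cons(0, b), cons(0, 0)), m(b, m(b, cons(b, b), cons(b, b)), b), m(cons(cons(0, b), cons(0, 0)), b, cons(e, 0))), 0))   [R3 at 2.1.1.2]
3. cons(e, cons(m(cons(cons(0, b), cons(0, 0)), m(b, m(b, cons(b, b), cons(b, b)), b), m(cons(cons(0, b), cons(0, 0)), b, cons(e, 0))), 0))  →  cons(e, cons(m(b, m(b, cons(b, b), cons(b, b)), b), 0))   [R5 at 2.1]
4. cons(e, cons(m(b, m(b, cons(b, b), cons(b, b)), b), 0))  →  cons(e, cons(m(b, cons(b, b), b), 0))   [R6 at 2.1.2]
5. cons(e, cons(m(b, cons(b, b), b), 0))  →  cons(e, cons(b, 0))   [R6 at 2.1]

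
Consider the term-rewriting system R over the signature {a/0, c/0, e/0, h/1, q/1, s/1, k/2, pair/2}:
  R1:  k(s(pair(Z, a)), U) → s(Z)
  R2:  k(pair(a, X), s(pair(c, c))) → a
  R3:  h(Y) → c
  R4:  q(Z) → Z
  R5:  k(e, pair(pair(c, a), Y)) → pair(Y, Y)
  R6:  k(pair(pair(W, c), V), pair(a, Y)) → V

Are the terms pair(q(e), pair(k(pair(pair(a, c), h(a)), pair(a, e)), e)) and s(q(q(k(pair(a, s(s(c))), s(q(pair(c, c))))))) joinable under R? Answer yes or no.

no — NF(t₁) = pair(e, pair(c, e)), NF(t₂) = s(a)

Reduce t₁ = pair(q(e), pair(k(pair(pair(a, c), h(a)), pair(a, e)), e)):
1. pair(q(e), pair(k(pair(pair(a, c), h(a)), pair(a, e)), e))  →  pair(e, pair(k(pair(pair(a, c), h(a)), pair(a, e)), e))   [R4 at 1]
2. pair(e, pair(k(pair(pair(a, c), h(a)), pair(a, e)), e))  →  pair(e, pair(h(a), e))   [R6 at 2.1]
3. pair(e, pair(h(a), e))  →  pair(e, pair(c, e))   [R3 at 2.1]

Reduce t₂ = s(q(q(k(pair(a, s(s(c))), s(q(pair(c, c))))))):
1. s(q(q(k(pair(a, s(s(c))), s(q(pair(c, c)))))))  →  s(q(k(pair(a, s(s(c))), s(q(pair(c, c))))))   [R4 at 1]
2. s(q(k(pair(a, s(s(c))), s(q(pair(c, c))))))  →  s(k(pair(a, s(s(c))), s(q(pair(c, c)))))   [R4 at 1]
3. s(k(pair(a, s(s(c))), s(q(pair(c, c)))))  →  s(k(pair(a, s(s(c))), s(pair(c, c))))   [R4 at 1.2.1]
4. s(k(pair(a, s(s(c))), s(pair(c, c))))  →  s(a)   [R2 at 1]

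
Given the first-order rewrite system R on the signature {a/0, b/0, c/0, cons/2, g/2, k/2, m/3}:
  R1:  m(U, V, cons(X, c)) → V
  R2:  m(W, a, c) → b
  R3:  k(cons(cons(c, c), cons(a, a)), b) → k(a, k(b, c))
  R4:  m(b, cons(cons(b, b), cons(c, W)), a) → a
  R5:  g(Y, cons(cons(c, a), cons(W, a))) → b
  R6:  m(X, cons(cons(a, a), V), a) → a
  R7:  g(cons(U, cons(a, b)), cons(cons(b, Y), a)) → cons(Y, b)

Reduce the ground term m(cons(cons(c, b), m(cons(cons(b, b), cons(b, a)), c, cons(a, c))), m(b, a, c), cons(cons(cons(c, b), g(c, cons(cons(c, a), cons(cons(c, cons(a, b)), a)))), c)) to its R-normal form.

1. m(cons(cons(c, b), m(cons(cons(b, b), cons(b, a)), c, cons(a, c))), m(b, a, c), cons(cons(cons(c, b), g(c, cons(cons(c, a), cons(cons(c, cons(a, b)), a)))), c))  →  m(b, a, c)   [R1 at ε]
2. m(b, a, c)  →  b   [R2 at ε]

b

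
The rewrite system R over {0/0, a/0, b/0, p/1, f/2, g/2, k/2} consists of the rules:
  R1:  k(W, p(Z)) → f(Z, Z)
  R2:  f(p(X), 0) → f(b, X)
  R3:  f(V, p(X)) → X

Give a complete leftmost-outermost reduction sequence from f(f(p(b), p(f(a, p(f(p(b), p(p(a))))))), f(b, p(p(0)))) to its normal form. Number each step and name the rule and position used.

1. f(f(p(b), p(f(a, p(f(p(b), p(p(a))))))), f(b, p(p(0))))  →  f(f(a, p(f(p(b), p(p(a))))), f(b, p(p(0))))   [R3 at 1]
2. f(f(a, p(f(p(b), p(p(a))))), f(b, p(p(0))))  →  f(f(p(b), p(p(a))), f(b, p(p(0))))   [R3 at 1]
3. f(f(p(b), p(p(a))), f(b, p(p(0))))  →  f(p(a), f(b, p(p(0))))   [R3 at 1]
4. f(p(a), f(b, p(p(0))))  →  f(p(a), p(0))   [R3 at 2]
5. f(p(a), p(0))  →  0   [R3 at ε]

0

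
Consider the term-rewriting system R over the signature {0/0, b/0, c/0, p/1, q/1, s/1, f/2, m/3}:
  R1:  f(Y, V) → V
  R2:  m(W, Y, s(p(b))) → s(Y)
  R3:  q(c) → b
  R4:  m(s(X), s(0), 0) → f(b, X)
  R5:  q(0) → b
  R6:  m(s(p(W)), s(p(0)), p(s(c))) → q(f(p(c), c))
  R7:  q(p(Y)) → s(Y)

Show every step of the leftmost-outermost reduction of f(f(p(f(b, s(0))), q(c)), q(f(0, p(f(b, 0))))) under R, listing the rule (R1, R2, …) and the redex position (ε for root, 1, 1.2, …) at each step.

1. f(f(p(f(b, s(0))), q(c)), q(f(0, p(f(b, 0)))))  →  q(f(0, p(f(b, 0))))   [R1 at ε]
2. q(f(0, p(f(b, 0))))  →  q(p(f(b, 0)))   [R1 at 1]
3. q(p(f(b, 0)))  →  s(f(b, 0))   [R7 at ε]
4. s(f(b, 0))  →  s(0)   [R1 at 1]

s(0)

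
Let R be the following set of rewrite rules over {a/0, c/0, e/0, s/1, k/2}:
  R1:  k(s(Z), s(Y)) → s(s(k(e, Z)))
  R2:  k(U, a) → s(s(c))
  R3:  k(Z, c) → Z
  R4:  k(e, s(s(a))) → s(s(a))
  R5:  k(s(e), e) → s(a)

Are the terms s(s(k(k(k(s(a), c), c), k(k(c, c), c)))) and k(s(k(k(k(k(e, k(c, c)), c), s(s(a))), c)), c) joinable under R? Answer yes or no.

Reduce t₁ = s(s(k(k(k(s(a), c), c), k(k(c, c), c)))):
1. s(s(k(k(k(s(a), c), c), k(k(c, c), c))))  →  s(s(k(k(s(a), c), k(k(c, c), c))))   [R3 at 1.1.1]
2. s(s(k(k(s(a), c), k(k(c, c), c))))  →  s(s(k(s(a), k(k(c, c), c))))   [R3 at 1.1.1]
3. s(s(k(s(a), k(k(c, c), c))))  →  s(s(k(s(a), k(c, c))))   [R3 at 1.1.2]
4. s(s(k(s(a), k(c, c))))  →  s(s(k(s(a), c)))   [R3 at 1.1.2]
5. s(s(k(s(a), c)))  →  s(s(s(a)))   [R3 at 1.1]

Reduce t₂ = k(s(k(k(k(k(e, k(c, c)), c), s(s(a))), c)), c):
1. k(s(k(k(k(k(e, k(c, c)), c), s(s(a))), c)), c)  →  s(k(k(k(k(e, k(c, c)), c), s(s(a))), c))   [R3 at ε]
2. s(k(k(k(k(e, k(c, c)), c), s(s(a))), c))  →  s(k(k(k(e, k(c, c)), c), s(s(a))))   [R3 at 1]
3. s(k(k(k(e, k(c, c)), c), s(s(a))))  →  s(k(k(e, k(c, c)), s(s(a))))   [R3 at 1.1]
4. s(k(k(e, k(c, c)), s(s(a))))  →  s(k(k(e, c), s(s(a))))   [R3 at 1.1.2]
5. s(k(k(e, c), s(s(a))))  →  s(k(e, s(s(a))))   [R3 at 1.1]
6. s(k(e, s(s(a))))  →  s(s(s(a)))   [R4 at 1]

yes — NF(t₁) = s(s(s(a))), NF(t₂) = s(s(s(a)))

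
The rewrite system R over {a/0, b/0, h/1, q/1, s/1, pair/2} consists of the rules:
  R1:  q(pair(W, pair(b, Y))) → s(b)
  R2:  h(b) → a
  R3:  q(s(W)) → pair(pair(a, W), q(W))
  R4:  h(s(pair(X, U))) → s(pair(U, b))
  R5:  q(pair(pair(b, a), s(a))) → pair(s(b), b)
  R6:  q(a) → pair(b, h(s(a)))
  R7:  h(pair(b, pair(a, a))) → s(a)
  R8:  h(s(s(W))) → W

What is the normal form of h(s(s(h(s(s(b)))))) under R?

b

1. h(s(s(h(s(s(b))))))  →  h(s(s(b)))   [R8 at ε]
2. h(s(s(b)))  →  b   [R8 at ε]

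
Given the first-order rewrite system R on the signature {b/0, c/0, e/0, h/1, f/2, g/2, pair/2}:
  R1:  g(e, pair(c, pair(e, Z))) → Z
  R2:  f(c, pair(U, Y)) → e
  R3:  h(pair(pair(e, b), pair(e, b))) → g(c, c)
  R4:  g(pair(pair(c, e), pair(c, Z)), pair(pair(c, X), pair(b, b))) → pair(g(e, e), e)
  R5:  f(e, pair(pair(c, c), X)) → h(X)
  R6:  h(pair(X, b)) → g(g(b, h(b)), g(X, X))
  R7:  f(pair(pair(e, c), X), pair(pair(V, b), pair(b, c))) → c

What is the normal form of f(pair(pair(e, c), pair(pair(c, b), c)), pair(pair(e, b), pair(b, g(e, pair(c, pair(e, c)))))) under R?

1. f(pair(pair(e, c), pair(pair(c, b), c)), pair(pair(e, b), pair(b, g(e, pair(c, pair(e, c))))))  →  f(pair(pair(e, c), pair(pair(c, b), c)), pair(pair(e, b), pair(b, c)))   [R1 at 2.2.2]
2. f(pair(pair(e, c), pair(pair(c, b), c)), pair(pair(e, b), pair(b, c)))  →  c   [R7 at ε]

c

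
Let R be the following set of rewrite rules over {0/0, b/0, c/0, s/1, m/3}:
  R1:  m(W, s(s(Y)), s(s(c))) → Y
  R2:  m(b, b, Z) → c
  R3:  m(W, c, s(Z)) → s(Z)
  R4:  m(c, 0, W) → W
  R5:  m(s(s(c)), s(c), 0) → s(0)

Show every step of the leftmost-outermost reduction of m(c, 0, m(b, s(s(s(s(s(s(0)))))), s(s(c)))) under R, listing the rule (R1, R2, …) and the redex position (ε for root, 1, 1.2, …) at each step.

1. m(c, 0, m(b, s(s(s(s(s(s(0)))))), s(s(c))))  →  m(b, s(s(s(s(s(s(0)))))), s(s(c)))   [R4 at ε]
2. m(b, s(s(s(s(s(s(0)))))), s(s(c)))  →  s(s(s(s(0))))   [R1 at ε]

s(s(s(s(0))))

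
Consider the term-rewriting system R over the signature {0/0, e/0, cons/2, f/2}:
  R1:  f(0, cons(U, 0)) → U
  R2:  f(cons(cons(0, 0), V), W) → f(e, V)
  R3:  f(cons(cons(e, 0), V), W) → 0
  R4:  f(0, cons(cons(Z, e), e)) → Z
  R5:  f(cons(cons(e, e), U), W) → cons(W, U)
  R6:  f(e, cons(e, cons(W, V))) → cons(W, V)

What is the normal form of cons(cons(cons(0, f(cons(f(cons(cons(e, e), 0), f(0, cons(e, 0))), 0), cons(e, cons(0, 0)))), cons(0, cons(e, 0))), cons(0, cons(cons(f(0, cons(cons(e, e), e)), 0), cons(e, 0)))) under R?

1. cons(cons(cons(0, f(cons(f(cons(cons(e, e), 0), f(0, cons(e, 0))), 0), cons(e, cons(0, 0)))), cons(0, cons(e, 0))), cons(0, cons(cons(f(0, cons(cons(e, e), e)), 0), cons(e, 0))))  →  cons(cons(cons(0, f(cons(cons(f(0, cons(e, 0)), 0), 0), cons(e, cons(0, 0)))), cons(0, cons(e, 0))), cons(0, cons(cons(f(0, cons(cons(e, e), e)), 0), cons(e, 0))))   [R5 at 1.1.2.1.1]
2. cons(cons(cons(0, f(cons(cons(f(0, cons(e, 0)), 0), 0), cons(e, cons(0, 0)))), cons(0, cons(e, 0))), cons(0, cons(cons(f(0, cons(cons(e, e), e)), 0), cons(e, 0))))  →  cons(cons(cons(0, f(cons(cons(e, 0), 0), cons(e, cons(0, 0)))), cons(0, cons(e, 0))), cons(0, cons(cons(f(0, cons(cons(e, e), e)), 0), cons(e, 0))))   [R1 at 1.1.2.1.1.1]
3. cons(cons(cons(0, f(cons(cons(e, 0), 0), cons(e, cons(0, 0)))), cons(0, cons(e, 0))), cons(0, cons(cons(f(0, cons(cons(e, e), e)), 0), cons(e, 0))))  →  cons(cons(cons(0, 0), cons(0, cons(e, 0))), cons(0, cons(cons(f(0, cons(cons(e, e), e)), 0), cons(e, 0))))   [R3 at 1.1.2]
4. cons(cons(cons(0, 0), cons(0, cons(e, 0))), cons(0, cons(cons(f(0, cons(cons(e, e), e)), 0), cons(e, 0))))  →  cons(cons(cons(0, 0), cons(0, cons(e, 0))), cons(0, cons(cons(e, 0), cons(e, 0))))   [R4 at 2.2.1.1]

cons(cons(cons(0, 0), cons(0, cons(e, 0))), cons(0, cons(cons(e, 0), cons(e, 0))))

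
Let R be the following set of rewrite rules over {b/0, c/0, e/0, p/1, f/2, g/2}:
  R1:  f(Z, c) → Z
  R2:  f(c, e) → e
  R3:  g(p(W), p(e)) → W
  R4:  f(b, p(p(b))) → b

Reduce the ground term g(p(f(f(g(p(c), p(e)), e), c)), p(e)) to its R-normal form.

1. g(p(f(f(g(p(c), p(e)), e), c)), p(e))  →  f(f(g(p(c), p(e)), e), c)   [R3 at ε]
2. f(f(g(p(c), p(e)), e), c)  →  f(g(p(c), p(e)), e)   [R1 at ε]
3. f(g(p(c), p(e)), e)  →  f(c, e)   [R3 at 1]
4. f(c, e)  →  e   [R2 at ε]

e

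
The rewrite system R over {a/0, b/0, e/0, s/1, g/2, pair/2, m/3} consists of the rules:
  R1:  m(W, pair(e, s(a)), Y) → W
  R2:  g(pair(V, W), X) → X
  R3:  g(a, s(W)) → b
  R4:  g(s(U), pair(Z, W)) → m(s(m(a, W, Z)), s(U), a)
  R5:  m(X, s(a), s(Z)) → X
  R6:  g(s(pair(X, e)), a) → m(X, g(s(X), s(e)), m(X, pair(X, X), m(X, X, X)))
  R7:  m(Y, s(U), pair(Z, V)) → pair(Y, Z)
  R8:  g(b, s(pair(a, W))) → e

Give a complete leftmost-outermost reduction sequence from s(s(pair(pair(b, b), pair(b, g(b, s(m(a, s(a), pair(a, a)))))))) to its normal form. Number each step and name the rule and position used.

1. s(s(pair(pair(b, b), pair(b, g(b, s(m(a, s(a), pair(a, a))))))))  →  s(s(pair(pair(b, b), pair(b, g(b, s(pair(a, a)))))))   [R7 at 1.1.2.2.2.1]
2. s(s(pair(pair(b, b), pair(b, g(b, s(pair(a, a)))))))  →  s(s(pair(pair(b, b), pair(b, e))))   [R8 at 1.1.2.2]

s(s(pair(pair(b, b), pair(b, e))))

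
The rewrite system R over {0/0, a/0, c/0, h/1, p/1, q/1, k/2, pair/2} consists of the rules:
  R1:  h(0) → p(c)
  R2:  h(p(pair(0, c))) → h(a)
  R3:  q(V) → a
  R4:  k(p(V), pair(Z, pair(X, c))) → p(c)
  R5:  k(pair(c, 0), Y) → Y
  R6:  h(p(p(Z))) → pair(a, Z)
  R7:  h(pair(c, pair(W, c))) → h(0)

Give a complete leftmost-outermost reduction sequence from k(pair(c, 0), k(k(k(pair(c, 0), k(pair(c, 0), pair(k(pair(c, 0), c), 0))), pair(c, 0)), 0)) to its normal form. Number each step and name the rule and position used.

0

1. k(pair(c, 0), k(k(k(pair(c, 0), k(pair(c, 0), pair(k(pair(c, 0), c), 0))), pair(c, 0)), 0))  →  k(k(k(pair(c, 0), k(pair(c, 0), pair(k(pair(c, 0), c), 0))), pair(c, 0)), 0)   [R5 at ε]
2. k(k(k(pair(c, 0), k(pair(c, 0), pair(k(pair(c, 0), c), 0))), pair(c, 0)), 0)  →  k(k(k(pair(c, 0), pair(k(pair(c, 0), c), 0)), pair(c, 0)), 0)   [R5 at 1.1]
3. k(k(k(pair(c, 0), pair(k(pair(c, 0), c), 0)), pair(c, 0)), 0)  →  k(k(pair(k(pair(c, 0), c), 0), pair(c, 0)), 0)   [R5 at 1.1]
4. k(k(pair(k(pair(c, 0), c), 0), pair(c, 0)), 0)  →  k(k(pair(c, 0), pair(c, 0)), 0)   [R5 at 1.1.1]
5. k(k(pair(c, 0), pair(c, 0)), 0)  →  k(pair(c, 0), 0)   [R5 at 1]
6. k(pair(c, 0), 0)  →  0   [R5 at ε]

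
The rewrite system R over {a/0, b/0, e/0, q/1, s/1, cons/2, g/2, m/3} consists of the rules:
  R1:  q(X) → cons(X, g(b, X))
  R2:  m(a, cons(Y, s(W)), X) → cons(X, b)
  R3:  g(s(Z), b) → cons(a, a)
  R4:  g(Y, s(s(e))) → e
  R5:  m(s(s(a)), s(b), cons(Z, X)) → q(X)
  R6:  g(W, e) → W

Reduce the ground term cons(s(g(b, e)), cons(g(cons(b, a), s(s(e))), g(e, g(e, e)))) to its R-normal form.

cons(s(b), cons(e, e))

1. cons(s(g(b, e)), cons(g(cons(b, a), s(s(e))), g(e, g(e, e))))  →  cons(s(b), cons(g(cons(b, a), s(s(e))), g(e, g(e, e))))   [R6 at 1.1]
2. cons(s(b), cons(g(cons(b, a), s(s(e))), g(e, g(e, e))))  →  cons(s(b), cons(e, g(e, g(e, e))))   [R4 at 2.1]
3. cons(s(b), cons(e, g(e, g(e, e))))  →  cons(s(b), cons(e, g(e, e)))   [R6 at 2.2.2]
4. cons(s(b), cons(e, g(e, e)))  →  cons(s(b), cons(e, e))   [R6 at 2.2]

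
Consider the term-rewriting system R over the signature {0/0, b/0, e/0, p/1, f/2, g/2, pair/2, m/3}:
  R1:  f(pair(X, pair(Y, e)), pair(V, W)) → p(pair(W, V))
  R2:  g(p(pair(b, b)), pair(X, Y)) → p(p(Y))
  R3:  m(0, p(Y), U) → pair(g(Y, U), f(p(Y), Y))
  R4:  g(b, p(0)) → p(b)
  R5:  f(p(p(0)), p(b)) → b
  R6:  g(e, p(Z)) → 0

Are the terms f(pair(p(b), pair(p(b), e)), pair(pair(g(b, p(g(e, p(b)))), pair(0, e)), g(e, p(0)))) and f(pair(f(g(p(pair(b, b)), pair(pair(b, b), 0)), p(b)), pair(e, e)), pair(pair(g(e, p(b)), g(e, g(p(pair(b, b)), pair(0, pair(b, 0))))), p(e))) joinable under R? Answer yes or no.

no — NF(t₁) = p(pair(0, pair(p(b), pair(0, e)))), NF(t₂) = p(pair(p(e), pair(0, 0)))

Reduce t₁ = f(pair(p(b), pair(p(b), e)), pair(pair(g(b, p(g(e, p(b)))), pair(0, e)), g(e, p(0)))):
1. f(pair(p(b), pair(p(b), e)), pair(pair(g(b, p(g(e, p(b)))), pair(0, e)), g(e, p(0))))  →  p(pair(g(e, p(0)), pair(g(b, p(g(e, p(b)))), pair(0, e))))   [R1 at ε]
2. p(pair(g(e, p(0)), pair(g(b, p(g(e, p(b)))), pair(0, e))))  →  p(pair(0, pair(g(b, p(g(e, p(b)))), pair(0, e))))   [R6 at 1.1]
3. p(pair(0, pair(g(b, p(g(e, p(b)))), pair(0, e))))  →  p(pair(0, pair(g(b, p(0)), pair(0, e))))   [R6 at 1.2.1.2.1]
4. p(pair(0, pair(g(b, p(0)), pair(0, e))))  →  p(pair(0, pair(p(b), pair(0, e))))   [R4 at 1.2.1]

Reduce t₂ = f(pair(f(g(p(pair(b, b)), pair(pair(b, b), 0)), p(b)), pair(e, e)), pair(pair(g(e, p(b)), g(e, g(p(pair(b, b)), pair(0, pair(b, 0))))), p(e))):
1. f(pair(f(g(p(pair(b, b)), pair(pair(b, b), 0)), p(b)), pair(e, e)), pair(pair(g(e, p(b)), g(e, g(p(pair(b, b)), pair(0, pair(b, 0))))), p(e)))  →  p(pair(p(e), pair(g(e, p(b)), g(e, g(p(pair(b, b)), pair(0, pair(b, 0)))))))   [R1 at ε]
2. p(pair(p(e), pair(g(e, p(b)), g(e, g(p(pair(b, b)), pair(0, pair(b, 0)))))))  →  p(pair(p(e), pair(0, g(e, g(p(pair(b, b)), pair(0, pair(b, 0)))))))   [R6 at 1.2.1]
3. p(pair(p(e), pair(0, g(e, g(p(pair(b, b)), pair(0, pair(b, 0)))))))  →  p(pair(p(e), pair(0, g(e, p(p(pair(b, 0)))))))   [R2 at 1.2.2.2]
4. p(pair(p(e), pair(0, g(e, p(p(pair(b, 0)))))))  →  p(pair(p(e), pair(0, 0)))   [R6 at 1.2.2]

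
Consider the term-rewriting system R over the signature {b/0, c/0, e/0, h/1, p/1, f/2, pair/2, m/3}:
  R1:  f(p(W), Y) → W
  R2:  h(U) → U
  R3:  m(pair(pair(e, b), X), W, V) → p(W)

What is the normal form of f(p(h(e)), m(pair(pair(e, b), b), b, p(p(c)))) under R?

1. f(p(h(e)), m(pair(pair(e, b), b), b, p(p(c))))  →  h(e)   [R1 at ε]
2. h(e)  →  e   [R2 at ε]

e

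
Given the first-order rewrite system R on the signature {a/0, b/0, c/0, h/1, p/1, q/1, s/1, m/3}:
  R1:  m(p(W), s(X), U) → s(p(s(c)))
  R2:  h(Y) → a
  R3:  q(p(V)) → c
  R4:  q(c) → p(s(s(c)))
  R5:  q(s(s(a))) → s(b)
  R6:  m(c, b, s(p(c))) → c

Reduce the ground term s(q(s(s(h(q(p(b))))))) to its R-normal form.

1. s(q(s(s(h(q(p(b)))))))  →  s(q(s(s(a))))   [R2 at 1.1.1.1]
2. s(q(s(s(a))))  →  s(s(b))   [R5 at 1]

s(s(b))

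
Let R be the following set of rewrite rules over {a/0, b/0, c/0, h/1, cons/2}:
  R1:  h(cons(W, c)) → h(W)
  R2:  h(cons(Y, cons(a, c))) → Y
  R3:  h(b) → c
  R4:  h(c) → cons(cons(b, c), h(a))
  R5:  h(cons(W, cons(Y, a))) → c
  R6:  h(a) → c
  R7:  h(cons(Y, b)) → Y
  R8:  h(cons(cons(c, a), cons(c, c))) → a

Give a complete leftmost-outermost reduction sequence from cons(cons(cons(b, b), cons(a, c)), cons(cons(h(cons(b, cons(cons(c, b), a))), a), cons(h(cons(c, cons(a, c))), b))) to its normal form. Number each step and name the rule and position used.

1. cons(cons(cons(b, b), cons(a, c)), cons(cons(h(cons(b, cons(cons(c, b), a))), a), cons(h(cons(c, cons(a, c))), b)))  →  cons(cons(cons(b, b), cons(a, c)), cons(cons(c, a), cons(h(cons(c, cons(a, c))), b)))   [R5 at 2.1.1]
2. cons(cons(cons(b, b), cons(a, c)), cons(cons(c, a), cons(h(cons(c, cons(a, c))), b)))  →  cons(cons(cons(b, b), cons(a, c)), cons(cons(c, a), cons(c, b)))   [R2 at 2.2.1]

cons(cons(cons(b, b), cons(a, c)), cons(cons(c, a), cons(c, b)))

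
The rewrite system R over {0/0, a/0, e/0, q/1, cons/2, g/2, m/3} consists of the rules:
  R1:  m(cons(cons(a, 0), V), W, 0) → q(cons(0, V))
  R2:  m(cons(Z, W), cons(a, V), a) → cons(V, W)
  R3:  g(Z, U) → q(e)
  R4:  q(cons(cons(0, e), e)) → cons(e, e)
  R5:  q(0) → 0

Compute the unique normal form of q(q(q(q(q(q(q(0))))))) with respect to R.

1. q(q(q(q(q(q(q(0)))))))  →  q(q(q(q(q(q(0))))))   [R5 at 1.1.1.1.1.1]
2. q(q(q(q(q(q(0))))))  →  q(q(q(q(q(0)))))   [R5 at 1.1.1.1.1]
3. q(q(q(q(q(0)))))  →  q(q(q(q(0))))   [R5 at 1.1.1.1]
4. q(q(q(q(0))))  →  q(q(q(0)))   [R5 at 1.1.1]
5. q(q(q(0)))  →  q(q(0))   [R5 at 1.1]
6. q(q(0))  →  q(0)   [R5 at 1]
7. q(0)  →  0   [R5 at ε]

0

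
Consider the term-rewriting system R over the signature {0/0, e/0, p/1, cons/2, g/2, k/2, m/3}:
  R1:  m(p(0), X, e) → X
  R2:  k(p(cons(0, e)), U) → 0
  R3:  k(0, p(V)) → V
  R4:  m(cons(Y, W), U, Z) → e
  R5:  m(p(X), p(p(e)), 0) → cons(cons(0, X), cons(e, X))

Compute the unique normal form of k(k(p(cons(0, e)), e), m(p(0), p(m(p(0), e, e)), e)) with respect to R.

e

1. k(k(p(cons(0, e)), e), m(p(0), p(m(p(0), e, e)), e))  →  k(0, m(p(0), p(m(p(0), e, e)), e))   [R2 at 1]
2. k(0, m(p(0), p(m(p(0), e, e)), e))  →  k(0, p(m(p(0), e, e)))   [R1 at 2]
3. k(0, p(m(p(0), e, e)))  →  m(p(0), e, e)   [R3 at ε]
4. m(p(0), e, e)  →  e   [R1 at ε]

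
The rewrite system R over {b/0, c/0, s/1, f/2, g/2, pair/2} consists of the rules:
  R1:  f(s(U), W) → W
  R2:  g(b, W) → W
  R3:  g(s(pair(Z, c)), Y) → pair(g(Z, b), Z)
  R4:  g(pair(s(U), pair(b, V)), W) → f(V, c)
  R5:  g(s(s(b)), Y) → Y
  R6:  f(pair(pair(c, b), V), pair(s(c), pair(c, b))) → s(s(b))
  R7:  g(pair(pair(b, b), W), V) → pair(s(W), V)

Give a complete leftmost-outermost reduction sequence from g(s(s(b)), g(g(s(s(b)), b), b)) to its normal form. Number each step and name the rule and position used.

1. g(s(s(b)), g(g(s(s(b)), b), b))  →  g(g(s(s(b)), b), b)   [R5 at ε]
2. g(g(s(s(b)), b), b)  →  g(b, b)   [R5 at 1]
3. g(b, b)  →  b   [R2 at ε]

b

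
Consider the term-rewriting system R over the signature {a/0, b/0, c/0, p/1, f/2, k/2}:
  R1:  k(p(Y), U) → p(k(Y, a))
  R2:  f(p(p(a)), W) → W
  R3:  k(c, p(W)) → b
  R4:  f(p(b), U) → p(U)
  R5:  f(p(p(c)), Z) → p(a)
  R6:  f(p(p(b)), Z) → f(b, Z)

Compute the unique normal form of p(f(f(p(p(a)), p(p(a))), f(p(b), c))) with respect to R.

1. p(f(f(p(p(a)), p(p(a))), f(p(b), c)))  →  p(f(p(p(a)), f(p(b), c)))   [R2 at 1.1]
2. p(f(p(p(a)), f(p(b), c)))  →  p(f(p(b), c))   [R2 at 1]
3. p(f(p(b), c))  →  p(p(c))   [R4 at 1]

p(p(c))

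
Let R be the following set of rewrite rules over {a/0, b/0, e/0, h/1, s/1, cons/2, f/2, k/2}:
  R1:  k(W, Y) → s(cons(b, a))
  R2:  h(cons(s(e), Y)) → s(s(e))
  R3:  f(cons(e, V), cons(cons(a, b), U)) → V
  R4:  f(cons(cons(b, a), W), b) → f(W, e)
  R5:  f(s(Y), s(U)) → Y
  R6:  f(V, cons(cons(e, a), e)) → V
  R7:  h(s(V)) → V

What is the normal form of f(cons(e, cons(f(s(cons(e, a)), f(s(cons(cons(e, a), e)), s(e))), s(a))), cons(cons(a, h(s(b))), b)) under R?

1. f(cons(e, cons(f(s(cons(e, a)), f(s(cons(cons(e, a), e)), s(e))), s(a))), cons(cons(a, h(s(b))), b))  →  f(cons(e, cons(f(s(cons(e, a)), cons(cons(e, a), e)), s(a))), cons(cons(a, h(s(b))), b))   [R5 at 1.2.1.2]
2. f(cons(e, cons(f(s(cons(e, a)), cons(cons(e, a), e)), s(a))), cons(cons(a, h(s(b))), b))  →  f(cons(e, cons(s(cons(e, a)), s(a))), cons(cons(a, h(s(b))), b))   [R6 at 1.2.1]
3. f(cons(e, cons(s(cons(e, a)), s(a))), cons(cons(a, h(s(b))), b))  →  f(cons(e, cons(s(cons(e, a)), s(a))), cons(cons(a, b), b))   [R7 at 2.1.2]
4. f(cons(e, cons(s(cons(e, a)), s(a))), cons(cons(a, b), b))  →  cons(s(cons(e, a)), s(a))   [R3 at ε]

cons(s(cons(e, a)), s(a))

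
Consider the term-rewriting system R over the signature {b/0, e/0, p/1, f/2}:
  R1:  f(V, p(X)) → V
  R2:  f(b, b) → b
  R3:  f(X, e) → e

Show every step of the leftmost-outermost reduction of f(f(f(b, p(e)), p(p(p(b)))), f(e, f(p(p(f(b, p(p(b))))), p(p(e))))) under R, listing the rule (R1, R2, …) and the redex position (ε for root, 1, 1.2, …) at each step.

1. f(f(f(b, p(e)), p(p(p(b)))), f(e, f(p(p(f(b, p(p(b))))), p(p(e)))))  →  f(f(b, p(e)), f(e, f(p(p(f(b, p(p(b))))), p(p(e)))))   [R1 at 1]
2. f(f(b, p(e)), f(e, f(p(p(f(b, p(p(b))))), p(p(e)))))  →  f(b, f(e, f(p(p(f(b, p(p(b))))), p(p(e)))))   [R1 at 1]
3. f(b, f(e, f(p(p(f(b, p(p(b))))), p(p(e)))))  →  f(b, f(e, p(p(f(b, p(p(b)))))))   [R1 at 2.2]
4. f(b, f(e, p(p(f(b, p(p(b)))))))  →  f(b, e)   [R1 at 2]
5. f(b, e)  →  e   [R3 at ε]

e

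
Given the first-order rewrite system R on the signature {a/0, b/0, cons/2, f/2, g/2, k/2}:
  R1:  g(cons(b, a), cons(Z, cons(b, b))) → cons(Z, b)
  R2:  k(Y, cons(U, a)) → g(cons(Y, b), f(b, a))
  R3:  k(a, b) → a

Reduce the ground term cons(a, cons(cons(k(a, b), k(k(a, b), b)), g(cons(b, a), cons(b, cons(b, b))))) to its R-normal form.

cons(a, cons(cons(a, a), cons(b, b)))

1. cons(a, cons(cons(k(a, b), k(k(a, b), b)), g(cons(b, a), cons(b, cons(b, b)))))  →  cons(a, cons(cons(a, k(k(a, b), b)), g(cons(b, a), cons(b, cons(b, b)))))   [R3 at 2.1.1]
2. cons(a, cons(cons(a, k(k(a, b), b)), g(cons(b, a), cons(b, cons(b, b)))))  →  cons(a, cons(cons(a, k(a, b)), g(cons(b, a), cons(b, cons(b, b)))))   [R3 at 2.1.2.1]
3. cons(a, cons(cons(a, k(a, b)), g(cons(b, a), cons(b, cons(b, b)))))  →  cons(a, cons(cons(a, a), g(cons(b, a), cons(b, cons(b, b)))))   [R3 at 2.1.2]
4. cons(a, cons(cons(a, a), g(cons(b, a), cons(b, cons(b, b)))))  →  cons(a, cons(cons(a, a), cons(b, b)))   [R1 at 2.2]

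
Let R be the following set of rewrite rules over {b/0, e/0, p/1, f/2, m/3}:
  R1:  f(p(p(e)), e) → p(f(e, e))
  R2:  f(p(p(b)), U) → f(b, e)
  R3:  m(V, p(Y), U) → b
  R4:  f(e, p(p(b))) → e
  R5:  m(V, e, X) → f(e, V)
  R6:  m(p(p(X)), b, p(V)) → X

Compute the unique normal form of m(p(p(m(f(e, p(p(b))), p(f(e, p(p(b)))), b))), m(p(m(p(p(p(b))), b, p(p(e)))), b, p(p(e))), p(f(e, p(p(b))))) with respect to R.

b

1. m(p(p(m(f(e, p(p(b))), p(f(e, p(p(b)))), b))), m(p(m(p(p(p(b))), b, p(p(e)))), b, p(p(e))), p(f(e, p(p(b)))))  →  m(p(p(b)), m(p(m(p(p(p(b))), b, p(p(e)))), b, p(p(e))), p(f(e, p(p(b)))))   [R3 at 1.1.1]
2. m(p(p(b)), m(p(m(p(p(p(b))), b, p(p(e)))), b, p(p(e))), p(f(e, p(p(b)))))  →  m(p(p(b)), m(p(p(b)), b, p(p(e))), p(f(e, p(p(b)))))   [R6 at 2.1.1]
3. m(p(p(b)), m(p(p(b)), b, p(p(e))), p(f(e, p(p(b)))))  →  m(p(p(b)), b, p(f(e, p(p(b)))))   [R6 at 2]
4. m(p(p(b)), b, p(f(e, p(p(b)))))  →  b   [R6 at ε]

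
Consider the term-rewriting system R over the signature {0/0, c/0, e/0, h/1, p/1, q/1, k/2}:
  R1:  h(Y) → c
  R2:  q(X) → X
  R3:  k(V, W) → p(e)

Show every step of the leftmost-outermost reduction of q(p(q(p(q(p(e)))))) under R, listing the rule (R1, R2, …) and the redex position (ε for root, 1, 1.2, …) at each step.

p(p(p(e)))

1. q(p(q(p(q(p(e))))))  →  p(q(p(q(p(e)))))   [R2 at ε]
2. p(q(p(q(p(e)))))  →  p(p(q(p(e))))   [R2 at 1]
3. p(p(q(p(e))))  →  p(p(p(e)))   [R2 at 1.1]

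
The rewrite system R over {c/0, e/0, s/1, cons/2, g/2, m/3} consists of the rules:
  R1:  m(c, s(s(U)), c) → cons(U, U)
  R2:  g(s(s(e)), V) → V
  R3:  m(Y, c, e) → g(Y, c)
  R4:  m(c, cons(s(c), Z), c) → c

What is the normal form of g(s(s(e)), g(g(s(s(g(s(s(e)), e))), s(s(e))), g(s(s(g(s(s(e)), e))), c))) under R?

c

1. g(s(s(e)), g(g(s(s(g(s(s(e)), e))), s(s(e))), g(s(s(g(s(s(e)), e))), c)))  →  g(g(s(s(g(s(s(e)), e))), s(s(e))), g(s(s(g(s(s(e)), e))), c))   [R2 at ε]
2. g(g(s(s(g(s(s(e)), e))), s(s(e))), g(s(s(g(s(s(e)), e))), c))  →  g(g(s(s(e)), s(s(e))), g(s(s(g(s(s(e)), e))), c))   [R2 at 1.1.1.1]
3. g(g(s(s(e)), s(s(e))), g(s(s(g(s(s(e)), e))), c))  →  g(s(s(e)), g(s(s(g(s(s(e)), e))), c))   [R2 at 1]
4. g(s(s(e)), g(s(s(g(s(s(e)), e))), c))  →  g(s(s(g(s(s(e)), e))), c)   [R2 at ε]
5. g(s(s(g(s(s(e)), e))), c)  →  g(s(s(e)), c)   [R2 at 1.1.1]
6. g(s(s(e)), c)  →  c   [R2 at ε]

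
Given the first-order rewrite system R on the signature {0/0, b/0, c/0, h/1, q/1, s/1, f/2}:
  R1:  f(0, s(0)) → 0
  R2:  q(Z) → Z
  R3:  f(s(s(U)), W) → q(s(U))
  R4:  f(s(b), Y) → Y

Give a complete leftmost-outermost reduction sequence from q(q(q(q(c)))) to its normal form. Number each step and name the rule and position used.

1. q(q(q(q(c))))  →  q(q(q(c)))   [R2 at ε]
2. q(q(q(c)))  →  q(q(c))   [R2 at ε]
3. q(q(c))  →  q(c)   [R2 at ε]
4. q(c)  →  c   [R2 at ε]

c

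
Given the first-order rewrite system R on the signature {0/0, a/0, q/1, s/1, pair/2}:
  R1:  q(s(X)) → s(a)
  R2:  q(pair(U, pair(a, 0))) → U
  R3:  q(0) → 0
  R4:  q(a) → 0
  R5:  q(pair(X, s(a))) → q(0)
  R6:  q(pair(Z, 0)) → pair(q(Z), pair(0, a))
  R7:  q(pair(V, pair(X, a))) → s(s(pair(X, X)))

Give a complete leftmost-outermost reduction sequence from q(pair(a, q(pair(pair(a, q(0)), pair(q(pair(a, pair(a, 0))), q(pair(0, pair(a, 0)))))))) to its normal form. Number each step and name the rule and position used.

1. q(pair(a, q(pair(pair(a, q(0)), pair(q(pair(a, pair(a, 0))), q(pair(0, pair(a, 0))))))))  →  q(pair(a, q(pair(pair(a, 0), pair(q(pair(a, pair(a, 0))), q(pair(0, pair(a, 0))))))))   [R3 at 1.2.1.1.2]
2. q(pair(a, q(pair(pair(a, 0), pair(q(pair(a, pair(a, 0))), q(pair(0, pair(a, 0))))))))  →  q(pair(a, q(pair(pair(a, 0), pair(a, q(pair(0, pair(a, 0))))))))   [R2 at 1.2.1.2.1]
3. q(pair(a, q(pair(pair(a, 0), pair(a, q(pair(0, pair(a, 0))))))))  →  q(pair(a, q(pair(pair(a, 0), pair(a, 0)))))   [R2 at 1.2.1.2.2]
4. q(pair(a, q(pair(pair(a, 0), pair(a, 0)))))  →  q(pair(a, pair(a, 0)))   [R2 at 1.2]
5. q(pair(a, pair(a, 0)))  →  a   [R2 at ε]

a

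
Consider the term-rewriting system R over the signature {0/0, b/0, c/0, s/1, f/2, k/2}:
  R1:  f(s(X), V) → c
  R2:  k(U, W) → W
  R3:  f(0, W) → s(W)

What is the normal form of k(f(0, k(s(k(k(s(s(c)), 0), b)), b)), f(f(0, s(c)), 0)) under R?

1. k(f(0, k(s(k(k(s(s(c)), 0), b)), b)), f(f(0, s(c)), 0))  →  f(f(0, s(c)), 0)   [R2 at ε]
2. f(f(0, s(c)), 0)  →  f(s(s(c)), 0)   [R3 at 1]
3. f(s(s(c)), 0)  →  c   [R1 at ε]

c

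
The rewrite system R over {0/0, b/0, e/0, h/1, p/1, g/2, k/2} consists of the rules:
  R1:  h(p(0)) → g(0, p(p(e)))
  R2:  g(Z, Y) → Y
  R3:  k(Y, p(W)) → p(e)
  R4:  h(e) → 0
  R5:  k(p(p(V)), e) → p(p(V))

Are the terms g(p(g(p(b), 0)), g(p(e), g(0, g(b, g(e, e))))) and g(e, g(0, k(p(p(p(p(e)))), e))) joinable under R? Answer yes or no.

Reduce t₁ = g(p(g(p(b), 0)), g(p(e), g(0, g(b, g(e, e))))):
1. g(p(g(p(b), 0)), g(p(e), g(0, g(b, g(e, e)))))  →  g(p(e), g(0, g(b, g(e, e))))   [R2 at ε]
2. g(p(e), g(0, g(b, g(e, e))))  →  g(0, g(b, g(e, e)))   [R2 at ε]
3. g(0, g(b, g(e, e)))  →  g(b, g(e, e))   [R2 at ε]
4. g(b, g(e, e))  →  g(e, e)   [R2 at ε]
5. g(e, e)  →  e   [R2 at ε]

Reduce t₂ = g(e, g(0, k(p(p(p(p(e)))), e))):
1. g(e, g(0, k(p(p(p(p(e)))), e)))  →  g(0, k(p(p(p(p(e)))), e))   [R2 at ε]
2. g(0, k(p(p(p(p(e)))), e))  →  k(p(p(p(p(e)))), e)   [R2 at ε]
3. k(p(p(p(p(e)))), e)  →  p(p(p(p(e))))   [R5 at ε]

no — NF(t₁) = e, NF(t₂) = p(p(p(p(e))))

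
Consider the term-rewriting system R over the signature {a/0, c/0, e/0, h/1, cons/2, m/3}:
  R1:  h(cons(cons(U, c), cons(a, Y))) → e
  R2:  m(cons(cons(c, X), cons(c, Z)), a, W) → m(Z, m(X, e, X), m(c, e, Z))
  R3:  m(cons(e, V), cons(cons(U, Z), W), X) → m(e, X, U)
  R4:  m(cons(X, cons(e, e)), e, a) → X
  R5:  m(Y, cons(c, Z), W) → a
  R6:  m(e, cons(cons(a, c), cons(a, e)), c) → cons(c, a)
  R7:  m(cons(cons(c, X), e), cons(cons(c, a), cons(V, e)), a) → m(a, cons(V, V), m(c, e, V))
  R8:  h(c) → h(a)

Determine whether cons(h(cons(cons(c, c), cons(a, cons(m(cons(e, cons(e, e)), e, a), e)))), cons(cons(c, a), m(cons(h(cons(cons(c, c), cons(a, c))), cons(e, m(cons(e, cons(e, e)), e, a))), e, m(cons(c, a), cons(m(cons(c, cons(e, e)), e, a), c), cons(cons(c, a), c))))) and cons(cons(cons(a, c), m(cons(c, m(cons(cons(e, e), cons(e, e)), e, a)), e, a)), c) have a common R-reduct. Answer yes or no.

no — NF(t₁) = cons(e, cons(cons(c, a), e)), NF(t₂) = cons(cons(cons(a, c), c), c)

Reduce t₁ = cons(h(cons(cons(c, c), cons(a, cons(m(cons(e, cons(e, e)), e, a), e)))), cons(cons(c, a), m(cons(h(cons(cons(c, c), cons(a, c))), cons(e, m(cons(e, cons(e, e)), e, a))), e, m(cons(c, a), cons(m(cons(c, cons(e, e)), e, a), c), cons(cons(c, a), c))))):
1. cons(h(cons(cons(c, c), cons(a, cons(m(cons(e, cons(e, e)), e, a), e)))), cons(cons(c, a), m(cons(h(cons(cons(c, c), cons(a, c))), cons(e, m(cons(e, cons(e, e)), e, a))), e, m(cons(c, a), cons(m(cons(c, cons(e, e)), e, a), c), cons(cons(c, a), c)))))  →  cons(e, cons(cons(c, a), m(cons(h(cons(cons(c, c), cons(a, c))), cons(e, m(cons(e, cons(e, e)), e, a))), e, m(cons(c, a), cons(m(cons(c, cons(e, e)), e, a), c), cons(cons(c, a), c)))))   [R1 at 1]
2. cons(e, cons(cons(c, a), m(cons(h(cons(cons(c, c), cons(a, c))), cons(e, m(cons(e, cons(e, e)), e, a))), e, m(cons(c, a), cons(m(cons(c, cons(e, e)), e, a), c), cons(cons(c, a), c)))))  →  cons(e, cons(cons(c, a), m(cons(e, cons(e, m(cons(e, cons(e, e)), e, a))), e, m(cons(c, a), cons(m(cons(c, cons(e, e)), e, a), c), cons(cons(c, a), c)))))   [R1 at 2.2.1.1]
3. cons(e, cons(cons(c, a), m(cons(e, cons(e, m(cons(e, cons(e, e)), e, a))), e, m(cons(c, a), cons(m(cons(c, cons(e, e)), e, a), c), cons(cons(c, a), c)))))  →  cons(e, cons(cons(c, a), m(cons(e, cons(e, e)), e, m(cons(c, a), cons(m(cons(c, cons(e, e)), e, a), c), cons(cons(c, a), c)))))   [R4 at 2.2.1.2.2]
4. cons(e, cons(cons(c, a), m(cons(e, cons(e, e)), e, m(cons(c, a), cons(m(cons(c, cons(e, e)), e, a), c), cons(cons(c, a), c)))))  →  cons(e, cons(cons(c, a), m(cons(e, cons(e, e)), e, m(cons(c, a), cons(c, c), cons(cons(c, a), c)))))   [R4 at 2.2.3.2.1]
5. cons(e, cons(cons(c, a), m(cons(e, cons(e, e)), e, m(cons(c, a), cons(c, c), cons(cons(c, a), c)))))  →  cons(e, cons(cons(c, a), m(cons(e, cons(e, e)), e, a)))   [R5 at 2.2.3]
6. cons(e, cons(cons(c, a), m(cons(e, cons(e, e)), e, a)))  →  cons(e, cons(cons(c, a), e))   [R4 at 2.2]

Reduce t₂ = cons(cons(cons(a, c), m(cons(c, m(cons(cons(e, e), cons(e, e)), e, a)), e, a)), c):
1. cons(cons(cons(a, c), m(cons(c, m(cons(cons(e, e), cons(e, e)), e, a)), e, a)), c)  →  cons(cons(cons(a, c), m(cons(c, cons(e, e)), e, a)), c)   [R4 at 1.2.1.2]
2. cons(cons(cons(a, c), m(cons(c, cons(e, e)), e, a)), c)  →  cons(cons(cons(a, c), c), c)   [R4 at 1.2]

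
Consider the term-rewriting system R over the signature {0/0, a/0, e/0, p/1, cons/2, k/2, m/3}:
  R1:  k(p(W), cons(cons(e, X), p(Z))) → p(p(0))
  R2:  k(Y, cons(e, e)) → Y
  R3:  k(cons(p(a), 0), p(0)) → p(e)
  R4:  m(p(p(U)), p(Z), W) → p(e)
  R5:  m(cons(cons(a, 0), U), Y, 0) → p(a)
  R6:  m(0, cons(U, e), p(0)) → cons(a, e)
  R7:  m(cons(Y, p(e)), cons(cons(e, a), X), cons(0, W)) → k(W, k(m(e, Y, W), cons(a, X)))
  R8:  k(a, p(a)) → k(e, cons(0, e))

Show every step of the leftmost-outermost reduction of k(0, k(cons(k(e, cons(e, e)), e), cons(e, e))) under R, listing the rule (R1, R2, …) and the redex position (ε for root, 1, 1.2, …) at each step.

0

1. k(0, k(cons(k(e, cons(e, e)), e), cons(e, e)))  →  k(0, cons(k(e, cons(e, e)), e))   [R2 at 2]
2. k(0, cons(k(e, cons(e, e)), e))  →  k(0, cons(e, e))   [R2 at 2.1]
3. k(0, cons(e, e))  →  0   [R2 at ε]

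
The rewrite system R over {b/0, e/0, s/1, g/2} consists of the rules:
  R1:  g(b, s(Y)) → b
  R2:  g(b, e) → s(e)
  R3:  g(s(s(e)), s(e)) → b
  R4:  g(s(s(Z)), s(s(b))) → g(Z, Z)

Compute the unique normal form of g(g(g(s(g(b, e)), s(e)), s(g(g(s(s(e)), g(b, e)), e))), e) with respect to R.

s(e)

1. g(g(g(s(g(b, e)), s(e)), s(g(g(s(s(e)), g(b, e)), e))), e)  →  g(g(g(s(s(e)), s(e)), s(g(g(s(s(e)), g(b, e)), e))), e)   [R2 at 1.1.1.1]
2. g(g(g(s(s(e)), s(e)), s(g(g(s(s(e)), g(b, e)), e))), e)  →  g(g(b, s(g(g(s(s(e)), g(b, e)), e))), e)   [R3 at 1.1]
3. g(g(b, s(g(g(s(s(e)), g(b, e)), e))), e)  →  g(b, e)   [R1 at 1]
4. g(b, e)  →  s(e)   [R2 at ε]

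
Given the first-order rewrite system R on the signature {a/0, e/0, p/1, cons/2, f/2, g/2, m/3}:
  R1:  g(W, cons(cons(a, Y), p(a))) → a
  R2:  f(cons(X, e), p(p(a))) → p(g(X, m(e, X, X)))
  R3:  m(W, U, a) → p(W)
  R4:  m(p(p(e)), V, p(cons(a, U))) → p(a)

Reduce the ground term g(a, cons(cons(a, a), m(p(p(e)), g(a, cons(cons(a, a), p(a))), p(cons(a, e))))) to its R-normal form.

1. g(a, cons(cons(a, a), m(p(p(e)), g(a, cons(cons(a, a), p(a))), p(cons(a, e)))))  →  g(a, cons(cons(a, a), p(a)))   [R4 at 2.2]
2. g(a, cons(cons(a, a), p(a)))  →  a   [R1 at ε]

a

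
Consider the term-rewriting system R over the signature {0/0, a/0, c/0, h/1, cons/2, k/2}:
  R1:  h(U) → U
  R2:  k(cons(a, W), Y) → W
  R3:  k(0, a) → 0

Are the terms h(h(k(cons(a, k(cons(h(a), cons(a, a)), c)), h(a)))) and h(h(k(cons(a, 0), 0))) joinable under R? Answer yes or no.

no — NF(t₁) = cons(a, a), NF(t₂) = 0

Reduce t₁ = h(h(k(cons(a, k(cons(h(a), cons(a, a)), c)), h(a)))):
1. h(h(k(cons(a, k(cons(h(a), cons(a, a)), c)), h(a))))  →  h(k(cons(a, k(cons(h(a), cons(a, a)), c)), h(a)))   [R1 at ε]
2. h(k(cons(a, k(cons(h(a), cons(a, a)), c)), h(a)))  →  k(cons(a, k(cons(h(a), cons(a, a)), c)), h(a))   [R1 at ε]
3. k(cons(a, k(cons(h(a), cons(a, a)), c)), h(a))  →  k(cons(h(a), cons(a, a)), c)   [R2 at ε]
4. k(cons(h(a), cons(a, a)), c)  →  k(cons(a, cons(a, a)), c)   [R1 at 1.1]
5. k(cons(a, cons(a, a)), c)  →  cons(a, a)   [R2 at ε]

Reduce t₂ = h(h(k(cons(a, 0), 0))):
1. h(h(k(cons(a, 0), 0)))  →  h(k(cons(a, 0), 0))   [R1 at ε]
2. h(k(cons(a, 0), 0))  →  k(cons(a, 0), 0)   [R1 at ε]
3. k(cons(a, 0), 0)  →  0   [R2 at ε]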